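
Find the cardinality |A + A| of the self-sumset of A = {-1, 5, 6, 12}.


A + A = {a + a' : a, a' ∈ A}; |A| = 4.
General bounds: 2|A| - 1 ≤ |A + A| ≤ |A|(|A|+1)/2, i.e. 7 ≤ |A + A| ≤ 10.
Lower bound 2|A|-1 is attained iff A is an arithmetic progression.
Enumerate sums a + a' for a ≤ a' (symmetric, so this suffices):
a = -1: -1+-1=-2, -1+5=4, -1+6=5, -1+12=11
a = 5: 5+5=10, 5+6=11, 5+12=17
a = 6: 6+6=12, 6+12=18
a = 12: 12+12=24
Distinct sums: {-2, 4, 5, 10, 11, 12, 17, 18, 24}
|A + A| = 9

|A + A| = 9


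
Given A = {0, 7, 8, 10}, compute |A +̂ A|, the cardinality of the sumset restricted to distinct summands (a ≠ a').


Restricted sumset: A +̂ A = {a + a' : a ∈ A, a' ∈ A, a ≠ a'}.
Equivalently, take A + A and drop any sum 2a that is achievable ONLY as a + a for a ∈ A (i.e. sums representable only with equal summands).
Enumerate pairs (a, a') with a < a' (symmetric, so each unordered pair gives one sum; this covers all a ≠ a'):
  0 + 7 = 7
  0 + 8 = 8
  0 + 10 = 10
  7 + 8 = 15
  7 + 10 = 17
  8 + 10 = 18
Collected distinct sums: {7, 8, 10, 15, 17, 18}
|A +̂ A| = 6
(Reference bound: |A +̂ A| ≥ 2|A| - 3 for |A| ≥ 2, with |A| = 4 giving ≥ 5.)

|A +̂ A| = 6


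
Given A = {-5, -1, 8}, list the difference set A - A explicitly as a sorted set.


A - A = {a - a' : a, a' ∈ A}.
Compute a - a' for each ordered pair (a, a'):
a = -5: -5--5=0, -5--1=-4, -5-8=-13
a = -1: -1--5=4, -1--1=0, -1-8=-9
a = 8: 8--5=13, 8--1=9, 8-8=0
Collecting distinct values (and noting 0 appears from a-a):
A - A = {-13, -9, -4, 0, 4, 9, 13}
|A - A| = 7

A - A = {-13, -9, -4, 0, 4, 9, 13}


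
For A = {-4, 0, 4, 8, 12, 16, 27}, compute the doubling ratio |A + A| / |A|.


|A| = 7.
Compute A + A by enumerating all 49 pairs.
A + A = {-8, -4, 0, 4, 8, 12, 16, 20, 23, 24, 27, 28, 31, 32, 35, 39, 43, 54}, so |A + A| = 18.
K = |A + A| / |A| = 18/7 (already in lowest terms) ≈ 2.5714.
Reference: AP of size 7 gives K = 13/7 ≈ 1.8571; a fully generic set of size 7 gives K ≈ 4.0000.

|A| = 7, |A + A| = 18, K = 18/7.


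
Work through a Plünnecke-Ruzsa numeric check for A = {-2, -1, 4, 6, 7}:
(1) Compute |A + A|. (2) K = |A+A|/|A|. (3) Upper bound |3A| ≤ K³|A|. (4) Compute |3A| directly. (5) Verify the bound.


|A| = 5.
Step 1: Compute A + A by enumerating all 25 pairs.
A + A = {-4, -3, -2, 2, 3, 4, 5, 6, 8, 10, 11, 12, 13, 14}, so |A + A| = 14.
Step 2: Doubling constant K = |A + A|/|A| = 14/5 = 14/5 ≈ 2.8000.
Step 3: Plünnecke-Ruzsa gives |3A| ≤ K³·|A| = (2.8000)³ · 5 ≈ 109.7600.
Step 4: Compute 3A = A + A + A directly by enumerating all triples (a,b,c) ∈ A³; |3A| = 26.
Step 5: Check 26 ≤ 109.7600? Yes ✓.

K = 14/5, Plünnecke-Ruzsa bound K³|A| ≈ 109.7600, |3A| = 26, inequality holds.


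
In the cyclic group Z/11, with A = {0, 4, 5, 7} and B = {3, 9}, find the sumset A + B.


Work in Z/11Z: reduce every sum a + b modulo 11.
Enumerate all 8 pairs:
a = 0: 0+3=3, 0+9=9
a = 4: 4+3=7, 4+9=2
a = 5: 5+3=8, 5+9=3
a = 7: 7+3=10, 7+9=5
Distinct residues collected: {2, 3, 5, 7, 8, 9, 10}
|A + B| = 7 (out of 11 total residues).

A + B = {2, 3, 5, 7, 8, 9, 10}


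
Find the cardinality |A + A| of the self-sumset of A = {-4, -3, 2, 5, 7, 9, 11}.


A + A = {a + a' : a, a' ∈ A}; |A| = 7.
General bounds: 2|A| - 1 ≤ |A + A| ≤ |A|(|A|+1)/2, i.e. 13 ≤ |A + A| ≤ 28.
Lower bound 2|A|-1 is attained iff A is an arithmetic progression.
Enumerate sums a + a' for a ≤ a' (symmetric, so this suffices):
a = -4: -4+-4=-8, -4+-3=-7, -4+2=-2, -4+5=1, -4+7=3, -4+9=5, -4+11=7
a = -3: -3+-3=-6, -3+2=-1, -3+5=2, -3+7=4, -3+9=6, -3+11=8
a = 2: 2+2=4, 2+5=7, 2+7=9, 2+9=11, 2+11=13
a = 5: 5+5=10, 5+7=12, 5+9=14, 5+11=16
a = 7: 7+7=14, 7+9=16, 7+11=18
a = 9: 9+9=18, 9+11=20
a = 11: 11+11=22
Distinct sums: {-8, -7, -6, -2, -1, 1, 2, 3, 4, 5, 6, 7, 8, 9, 10, 11, 12, 13, 14, 16, 18, 20, 22}
|A + A| = 23

|A + A| = 23


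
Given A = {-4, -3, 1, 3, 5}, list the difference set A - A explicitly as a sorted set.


A - A = {a - a' : a, a' ∈ A}.
Compute a - a' for each ordered pair (a, a'):
a = -4: -4--4=0, -4--3=-1, -4-1=-5, -4-3=-7, -4-5=-9
a = -3: -3--4=1, -3--3=0, -3-1=-4, -3-3=-6, -3-5=-8
a = 1: 1--4=5, 1--3=4, 1-1=0, 1-3=-2, 1-5=-4
a = 3: 3--4=7, 3--3=6, 3-1=2, 3-3=0, 3-5=-2
a = 5: 5--4=9, 5--3=8, 5-1=4, 5-3=2, 5-5=0
Collecting distinct values (and noting 0 appears from a-a):
A - A = {-9, -8, -7, -6, -5, -4, -2, -1, 0, 1, 2, 4, 5, 6, 7, 8, 9}
|A - A| = 17

A - A = {-9, -8, -7, -6, -5, -4, -2, -1, 0, 1, 2, 4, 5, 6, 7, 8, 9}


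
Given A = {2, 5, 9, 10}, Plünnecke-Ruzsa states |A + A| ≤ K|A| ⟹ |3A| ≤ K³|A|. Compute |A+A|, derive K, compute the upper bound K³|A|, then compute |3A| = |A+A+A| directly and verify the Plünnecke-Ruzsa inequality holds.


|A| = 4.
Step 1: Compute A + A by enumerating all 16 pairs.
A + A = {4, 7, 10, 11, 12, 14, 15, 18, 19, 20}, so |A + A| = 10.
Step 2: Doubling constant K = |A + A|/|A| = 10/4 = 10/4 ≈ 2.5000.
Step 3: Plünnecke-Ruzsa gives |3A| ≤ K³·|A| = (2.5000)³ · 4 ≈ 62.5000.
Step 4: Compute 3A = A + A + A directly by enumerating all triples (a,b,c) ∈ A³; |3A| = 19.
Step 5: Check 19 ≤ 62.5000? Yes ✓.

K = 10/4, Plünnecke-Ruzsa bound K³|A| ≈ 62.5000, |3A| = 19, inequality holds.


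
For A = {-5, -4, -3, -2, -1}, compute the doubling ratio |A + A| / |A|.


|A| = 5.
Compute A + A by enumerating all 25 pairs.
A + A = {-10, -9, -8, -7, -6, -5, -4, -3, -2}, so |A + A| = 9.
K = |A + A| / |A| = 9/5 (already in lowest terms) ≈ 1.8000.
Reference: AP of size 5 gives K = 9/5 ≈ 1.8000; a fully generic set of size 5 gives K ≈ 3.0000.

|A| = 5, |A + A| = 9, K = 9/5.


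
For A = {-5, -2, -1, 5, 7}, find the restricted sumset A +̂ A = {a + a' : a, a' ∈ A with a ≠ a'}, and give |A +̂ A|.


Restricted sumset: A +̂ A = {a + a' : a ∈ A, a' ∈ A, a ≠ a'}.
Equivalently, take A + A and drop any sum 2a that is achievable ONLY as a + a for a ∈ A (i.e. sums representable only with equal summands).
Enumerate pairs (a, a') with a < a' (symmetric, so each unordered pair gives one sum; this covers all a ≠ a'):
  -5 + -2 = -7
  -5 + -1 = -6
  -5 + 5 = 0
  -5 + 7 = 2
  -2 + -1 = -3
  -2 + 5 = 3
  -2 + 7 = 5
  -1 + 5 = 4
  -1 + 7 = 6
  5 + 7 = 12
Collected distinct sums: {-7, -6, -3, 0, 2, 3, 4, 5, 6, 12}
|A +̂ A| = 10
(Reference bound: |A +̂ A| ≥ 2|A| - 3 for |A| ≥ 2, with |A| = 5 giving ≥ 7.)

|A +̂ A| = 10


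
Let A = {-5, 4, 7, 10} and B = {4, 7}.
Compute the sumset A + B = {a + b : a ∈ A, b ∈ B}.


A + B = {a + b : a ∈ A, b ∈ B}.
Enumerate all |A|·|B| = 4·2 = 8 pairs (a, b) and collect distinct sums.
a = -5: -5+4=-1, -5+7=2
a = 4: 4+4=8, 4+7=11
a = 7: 7+4=11, 7+7=14
a = 10: 10+4=14, 10+7=17
Collecting distinct sums: A + B = {-1, 2, 8, 11, 14, 17}
|A + B| = 6

A + B = {-1, 2, 8, 11, 14, 17}


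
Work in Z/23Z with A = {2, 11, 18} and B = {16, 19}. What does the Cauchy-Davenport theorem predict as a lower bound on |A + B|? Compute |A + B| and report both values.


Cauchy-Davenport: |A + B| ≥ min(p, |A| + |B| - 1) for A, B nonempty in Z/pZ.
|A| = 3, |B| = 2, p = 23.
CD lower bound = min(23, 3 + 2 - 1) = min(23, 4) = 4.
Compute A + B mod 23 directly:
a = 2: 2+16=18, 2+19=21
a = 11: 11+16=4, 11+19=7
a = 18: 18+16=11, 18+19=14
A + B = {4, 7, 11, 14, 18, 21}, so |A + B| = 6.
Verify: 6 ≥ 4? Yes ✓.

CD lower bound = 4, actual |A + B| = 6.


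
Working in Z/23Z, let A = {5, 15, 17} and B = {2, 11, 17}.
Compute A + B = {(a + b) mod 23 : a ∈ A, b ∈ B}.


Work in Z/23Z: reduce every sum a + b modulo 23.
Enumerate all 9 pairs:
a = 5: 5+2=7, 5+11=16, 5+17=22
a = 15: 15+2=17, 15+11=3, 15+17=9
a = 17: 17+2=19, 17+11=5, 17+17=11
Distinct residues collected: {3, 5, 7, 9, 11, 16, 17, 19, 22}
|A + B| = 9 (out of 23 total residues).

A + B = {3, 5, 7, 9, 11, 16, 17, 19, 22}


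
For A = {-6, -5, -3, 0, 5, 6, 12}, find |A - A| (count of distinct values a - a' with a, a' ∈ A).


A - A = {a - a' : a, a' ∈ A}; |A| = 7.
Bounds: 2|A|-1 ≤ |A - A| ≤ |A|² - |A| + 1, i.e. 13 ≤ |A - A| ≤ 43.
Note: 0 ∈ A - A always (from a - a). The set is symmetric: if d ∈ A - A then -d ∈ A - A.
Enumerate nonzero differences d = a - a' with a > a' (then include -d):
Positive differences: {1, 2, 3, 5, 6, 7, 8, 9, 10, 11, 12, 15, 17, 18}
Full difference set: {0} ∪ (positive diffs) ∪ (negative diffs).
|A - A| = 1 + 2·14 = 29 (matches direct enumeration: 29).

|A - A| = 29


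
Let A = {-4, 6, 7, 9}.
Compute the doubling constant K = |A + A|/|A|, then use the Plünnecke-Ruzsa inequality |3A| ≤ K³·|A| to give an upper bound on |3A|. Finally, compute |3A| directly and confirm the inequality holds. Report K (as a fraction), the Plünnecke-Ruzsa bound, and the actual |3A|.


|A| = 4.
Step 1: Compute A + A by enumerating all 16 pairs.
A + A = {-8, 2, 3, 5, 12, 13, 14, 15, 16, 18}, so |A + A| = 10.
Step 2: Doubling constant K = |A + A|/|A| = 10/4 = 10/4 ≈ 2.5000.
Step 3: Plünnecke-Ruzsa gives |3A| ≤ K³·|A| = (2.5000)³ · 4 ≈ 62.5000.
Step 4: Compute 3A = A + A + A directly by enumerating all triples (a,b,c) ∈ A³; |3A| = 19.
Step 5: Check 19 ≤ 62.5000? Yes ✓.

K = 10/4, Plünnecke-Ruzsa bound K³|A| ≈ 62.5000, |3A| = 19, inequality holds.


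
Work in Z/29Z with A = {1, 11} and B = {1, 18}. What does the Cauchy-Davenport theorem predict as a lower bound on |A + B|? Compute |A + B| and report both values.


Cauchy-Davenport: |A + B| ≥ min(p, |A| + |B| - 1) for A, B nonempty in Z/pZ.
|A| = 2, |B| = 2, p = 29.
CD lower bound = min(29, 2 + 2 - 1) = min(29, 3) = 3.
Compute A + B mod 29 directly:
a = 1: 1+1=2, 1+18=19
a = 11: 11+1=12, 11+18=0
A + B = {0, 2, 12, 19}, so |A + B| = 4.
Verify: 4 ≥ 3? Yes ✓.

CD lower bound = 3, actual |A + B| = 4.


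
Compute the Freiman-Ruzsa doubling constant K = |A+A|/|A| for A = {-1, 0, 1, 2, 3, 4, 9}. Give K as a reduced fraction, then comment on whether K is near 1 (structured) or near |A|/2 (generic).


|A| = 7.
Compute A + A by enumerating all 49 pairs.
A + A = {-2, -1, 0, 1, 2, 3, 4, 5, 6, 7, 8, 9, 10, 11, 12, 13, 18}, so |A + A| = 17.
K = |A + A| / |A| = 17/7 (already in lowest terms) ≈ 2.4286.
Reference: AP of size 7 gives K = 13/7 ≈ 1.8571; a fully generic set of size 7 gives K ≈ 4.0000.

|A| = 7, |A + A| = 17, K = 17/7.


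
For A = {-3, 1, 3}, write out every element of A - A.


A - A = {a - a' : a, a' ∈ A}.
Compute a - a' for each ordered pair (a, a'):
a = -3: -3--3=0, -3-1=-4, -3-3=-6
a = 1: 1--3=4, 1-1=0, 1-3=-2
a = 3: 3--3=6, 3-1=2, 3-3=0
Collecting distinct values (and noting 0 appears from a-a):
A - A = {-6, -4, -2, 0, 2, 4, 6}
|A - A| = 7

A - A = {-6, -4, -2, 0, 2, 4, 6}


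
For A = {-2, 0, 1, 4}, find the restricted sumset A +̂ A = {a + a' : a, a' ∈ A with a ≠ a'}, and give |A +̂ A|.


Restricted sumset: A +̂ A = {a + a' : a ∈ A, a' ∈ A, a ≠ a'}.
Equivalently, take A + A and drop any sum 2a that is achievable ONLY as a + a for a ∈ A (i.e. sums representable only with equal summands).
Enumerate pairs (a, a') with a < a' (symmetric, so each unordered pair gives one sum; this covers all a ≠ a'):
  -2 + 0 = -2
  -2 + 1 = -1
  -2 + 4 = 2
  0 + 1 = 1
  0 + 4 = 4
  1 + 4 = 5
Collected distinct sums: {-2, -1, 1, 2, 4, 5}
|A +̂ A| = 6
(Reference bound: |A +̂ A| ≥ 2|A| - 3 for |A| ≥ 2, with |A| = 4 giving ≥ 5.)

|A +̂ A| = 6


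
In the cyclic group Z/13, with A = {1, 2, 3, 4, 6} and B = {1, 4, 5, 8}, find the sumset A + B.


Work in Z/13Z: reduce every sum a + b modulo 13.
Enumerate all 20 pairs:
a = 1: 1+1=2, 1+4=5, 1+5=6, 1+8=9
a = 2: 2+1=3, 2+4=6, 2+5=7, 2+8=10
a = 3: 3+1=4, 3+4=7, 3+5=8, 3+8=11
a = 4: 4+1=5, 4+4=8, 4+5=9, 4+8=12
a = 6: 6+1=7, 6+4=10, 6+5=11, 6+8=1
Distinct residues collected: {1, 2, 3, 4, 5, 6, 7, 8, 9, 10, 11, 12}
|A + B| = 12 (out of 13 total residues).

A + B = {1, 2, 3, 4, 5, 6, 7, 8, 9, 10, 11, 12}


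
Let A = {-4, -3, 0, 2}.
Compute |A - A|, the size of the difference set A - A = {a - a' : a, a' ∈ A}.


A - A = {a - a' : a, a' ∈ A}; |A| = 4.
Bounds: 2|A|-1 ≤ |A - A| ≤ |A|² - |A| + 1, i.e. 7 ≤ |A - A| ≤ 13.
Note: 0 ∈ A - A always (from a - a). The set is symmetric: if d ∈ A - A then -d ∈ A - A.
Enumerate nonzero differences d = a - a' with a > a' (then include -d):
Positive differences: {1, 2, 3, 4, 5, 6}
Full difference set: {0} ∪ (positive diffs) ∪ (negative diffs).
|A - A| = 1 + 2·6 = 13 (matches direct enumeration: 13).

|A - A| = 13


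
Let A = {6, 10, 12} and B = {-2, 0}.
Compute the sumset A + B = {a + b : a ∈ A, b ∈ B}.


A + B = {a + b : a ∈ A, b ∈ B}.
Enumerate all |A|·|B| = 3·2 = 6 pairs (a, b) and collect distinct sums.
a = 6: 6+-2=4, 6+0=6
a = 10: 10+-2=8, 10+0=10
a = 12: 12+-2=10, 12+0=12
Collecting distinct sums: A + B = {4, 6, 8, 10, 12}
|A + B| = 5

A + B = {4, 6, 8, 10, 12}


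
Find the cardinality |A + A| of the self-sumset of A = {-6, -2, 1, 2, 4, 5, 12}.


A + A = {a + a' : a, a' ∈ A}; |A| = 7.
General bounds: 2|A| - 1 ≤ |A + A| ≤ |A|(|A|+1)/2, i.e. 13 ≤ |A + A| ≤ 28.
Lower bound 2|A|-1 is attained iff A is an arithmetic progression.
Enumerate sums a + a' for a ≤ a' (symmetric, so this suffices):
a = -6: -6+-6=-12, -6+-2=-8, -6+1=-5, -6+2=-4, -6+4=-2, -6+5=-1, -6+12=6
a = -2: -2+-2=-4, -2+1=-1, -2+2=0, -2+4=2, -2+5=3, -2+12=10
a = 1: 1+1=2, 1+2=3, 1+4=5, 1+5=6, 1+12=13
a = 2: 2+2=4, 2+4=6, 2+5=7, 2+12=14
a = 4: 4+4=8, 4+5=9, 4+12=16
a = 5: 5+5=10, 5+12=17
a = 12: 12+12=24
Distinct sums: {-12, -8, -5, -4, -2, -1, 0, 2, 3, 4, 5, 6, 7, 8, 9, 10, 13, 14, 16, 17, 24}
|A + A| = 21

|A + A| = 21


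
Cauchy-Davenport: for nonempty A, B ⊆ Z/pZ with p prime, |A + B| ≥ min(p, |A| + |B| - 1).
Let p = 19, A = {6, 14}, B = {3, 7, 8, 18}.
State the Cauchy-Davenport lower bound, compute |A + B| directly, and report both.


Cauchy-Davenport: |A + B| ≥ min(p, |A| + |B| - 1) for A, B nonempty in Z/pZ.
|A| = 2, |B| = 4, p = 19.
CD lower bound = min(19, 2 + 4 - 1) = min(19, 5) = 5.
Compute A + B mod 19 directly:
a = 6: 6+3=9, 6+7=13, 6+8=14, 6+18=5
a = 14: 14+3=17, 14+7=2, 14+8=3, 14+18=13
A + B = {2, 3, 5, 9, 13, 14, 17}, so |A + B| = 7.
Verify: 7 ≥ 5? Yes ✓.

CD lower bound = 5, actual |A + B| = 7.


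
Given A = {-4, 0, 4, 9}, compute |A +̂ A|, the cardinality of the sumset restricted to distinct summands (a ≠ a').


Restricted sumset: A +̂ A = {a + a' : a ∈ A, a' ∈ A, a ≠ a'}.
Equivalently, take A + A and drop any sum 2a that is achievable ONLY as a + a for a ∈ A (i.e. sums representable only with equal summands).
Enumerate pairs (a, a') with a < a' (symmetric, so each unordered pair gives one sum; this covers all a ≠ a'):
  -4 + 0 = -4
  -4 + 4 = 0
  -4 + 9 = 5
  0 + 4 = 4
  0 + 9 = 9
  4 + 9 = 13
Collected distinct sums: {-4, 0, 4, 5, 9, 13}
|A +̂ A| = 6
(Reference bound: |A +̂ A| ≥ 2|A| - 3 for |A| ≥ 2, with |A| = 4 giving ≥ 5.)

|A +̂ A| = 6


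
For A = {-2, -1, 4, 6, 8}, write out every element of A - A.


A - A = {a - a' : a, a' ∈ A}.
Compute a - a' for each ordered pair (a, a'):
a = -2: -2--2=0, -2--1=-1, -2-4=-6, -2-6=-8, -2-8=-10
a = -1: -1--2=1, -1--1=0, -1-4=-5, -1-6=-7, -1-8=-9
a = 4: 4--2=6, 4--1=5, 4-4=0, 4-6=-2, 4-8=-4
a = 6: 6--2=8, 6--1=7, 6-4=2, 6-6=0, 6-8=-2
a = 8: 8--2=10, 8--1=9, 8-4=4, 8-6=2, 8-8=0
Collecting distinct values (and noting 0 appears from a-a):
A - A = {-10, -9, -8, -7, -6, -5, -4, -2, -1, 0, 1, 2, 4, 5, 6, 7, 8, 9, 10}
|A - A| = 19

A - A = {-10, -9, -8, -7, -6, -5, -4, -2, -1, 0, 1, 2, 4, 5, 6, 7, 8, 9, 10}


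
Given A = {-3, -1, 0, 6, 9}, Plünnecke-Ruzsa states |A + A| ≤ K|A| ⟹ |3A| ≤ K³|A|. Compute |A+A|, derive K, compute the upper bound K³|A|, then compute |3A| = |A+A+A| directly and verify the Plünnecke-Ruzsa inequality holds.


|A| = 5.
Step 1: Compute A + A by enumerating all 25 pairs.
A + A = {-6, -4, -3, -2, -1, 0, 3, 5, 6, 8, 9, 12, 15, 18}, so |A + A| = 14.
Step 2: Doubling constant K = |A + A|/|A| = 14/5 = 14/5 ≈ 2.8000.
Step 3: Plünnecke-Ruzsa gives |3A| ≤ K³·|A| = (2.8000)³ · 5 ≈ 109.7600.
Step 4: Compute 3A = A + A + A directly by enumerating all triples (a,b,c) ∈ A³; |3A| = 26.
Step 5: Check 26 ≤ 109.7600? Yes ✓.

K = 14/5, Plünnecke-Ruzsa bound K³|A| ≈ 109.7600, |3A| = 26, inequality holds.


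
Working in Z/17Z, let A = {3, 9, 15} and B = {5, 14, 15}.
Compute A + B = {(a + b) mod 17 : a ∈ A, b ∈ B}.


Work in Z/17Z: reduce every sum a + b modulo 17.
Enumerate all 9 pairs:
a = 3: 3+5=8, 3+14=0, 3+15=1
a = 9: 9+5=14, 9+14=6, 9+15=7
a = 15: 15+5=3, 15+14=12, 15+15=13
Distinct residues collected: {0, 1, 3, 6, 7, 8, 12, 13, 14}
|A + B| = 9 (out of 17 total residues).

A + B = {0, 1, 3, 6, 7, 8, 12, 13, 14}


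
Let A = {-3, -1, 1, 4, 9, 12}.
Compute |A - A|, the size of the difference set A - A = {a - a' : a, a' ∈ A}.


A - A = {a - a' : a, a' ∈ A}; |A| = 6.
Bounds: 2|A|-1 ≤ |A - A| ≤ |A|² - |A| + 1, i.e. 11 ≤ |A - A| ≤ 31.
Note: 0 ∈ A - A always (from a - a). The set is symmetric: if d ∈ A - A then -d ∈ A - A.
Enumerate nonzero differences d = a - a' with a > a' (then include -d):
Positive differences: {2, 3, 4, 5, 7, 8, 10, 11, 12, 13, 15}
Full difference set: {0} ∪ (positive diffs) ∪ (negative diffs).
|A - A| = 1 + 2·11 = 23 (matches direct enumeration: 23).

|A - A| = 23


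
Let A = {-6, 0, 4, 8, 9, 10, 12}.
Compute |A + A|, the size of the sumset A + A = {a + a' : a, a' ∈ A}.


A + A = {a + a' : a, a' ∈ A}; |A| = 7.
General bounds: 2|A| - 1 ≤ |A + A| ≤ |A|(|A|+1)/2, i.e. 13 ≤ |A + A| ≤ 28.
Lower bound 2|A|-1 is attained iff A is an arithmetic progression.
Enumerate sums a + a' for a ≤ a' (symmetric, so this suffices):
a = -6: -6+-6=-12, -6+0=-6, -6+4=-2, -6+8=2, -6+9=3, -6+10=4, -6+12=6
a = 0: 0+0=0, 0+4=4, 0+8=8, 0+9=9, 0+10=10, 0+12=12
a = 4: 4+4=8, 4+8=12, 4+9=13, 4+10=14, 4+12=16
a = 8: 8+8=16, 8+9=17, 8+10=18, 8+12=20
a = 9: 9+9=18, 9+10=19, 9+12=21
a = 10: 10+10=20, 10+12=22
a = 12: 12+12=24
Distinct sums: {-12, -6, -2, 0, 2, 3, 4, 6, 8, 9, 10, 12, 13, 14, 16, 17, 18, 19, 20, 21, 22, 24}
|A + A| = 22

|A + A| = 22


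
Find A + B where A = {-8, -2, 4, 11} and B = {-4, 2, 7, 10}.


A + B = {a + b : a ∈ A, b ∈ B}.
Enumerate all |A|·|B| = 4·4 = 16 pairs (a, b) and collect distinct sums.
a = -8: -8+-4=-12, -8+2=-6, -8+7=-1, -8+10=2
a = -2: -2+-4=-6, -2+2=0, -2+7=5, -2+10=8
a = 4: 4+-4=0, 4+2=6, 4+7=11, 4+10=14
a = 11: 11+-4=7, 11+2=13, 11+7=18, 11+10=21
Collecting distinct sums: A + B = {-12, -6, -1, 0, 2, 5, 6, 7, 8, 11, 13, 14, 18, 21}
|A + B| = 14

A + B = {-12, -6, -1, 0, 2, 5, 6, 7, 8, 11, 13, 14, 18, 21}


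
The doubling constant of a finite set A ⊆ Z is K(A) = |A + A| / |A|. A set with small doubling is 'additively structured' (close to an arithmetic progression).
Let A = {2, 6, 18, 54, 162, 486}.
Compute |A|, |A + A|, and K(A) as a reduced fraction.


|A| = 6.
Compute A + A by enumerating all 36 pairs.
A + A = {4, 8, 12, 20, 24, 36, 56, 60, 72, 108, 164, 168, 180, 216, 324, 488, 492, 504, 540, 648, 972}, so |A + A| = 21.
K = |A + A| / |A| = 21/6 = 7/2 ≈ 3.5000.
Reference: AP of size 6 gives K = 11/6 ≈ 1.8333; a fully generic set of size 6 gives K ≈ 3.5000.

|A| = 6, |A + A| = 21, K = 21/6 = 7/2.


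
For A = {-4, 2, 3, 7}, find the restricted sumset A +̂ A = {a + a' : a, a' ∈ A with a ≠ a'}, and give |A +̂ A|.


Restricted sumset: A +̂ A = {a + a' : a ∈ A, a' ∈ A, a ≠ a'}.
Equivalently, take A + A and drop any sum 2a that is achievable ONLY as a + a for a ∈ A (i.e. sums representable only with equal summands).
Enumerate pairs (a, a') with a < a' (symmetric, so each unordered pair gives one sum; this covers all a ≠ a'):
  -4 + 2 = -2
  -4 + 3 = -1
  -4 + 7 = 3
  2 + 3 = 5
  2 + 7 = 9
  3 + 7 = 10
Collected distinct sums: {-2, -1, 3, 5, 9, 10}
|A +̂ A| = 6
(Reference bound: |A +̂ A| ≥ 2|A| - 3 for |A| ≥ 2, with |A| = 4 giving ≥ 5.)

|A +̂ A| = 6


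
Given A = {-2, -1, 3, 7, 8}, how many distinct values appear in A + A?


A + A = {a + a' : a, a' ∈ A}; |A| = 5.
General bounds: 2|A| - 1 ≤ |A + A| ≤ |A|(|A|+1)/2, i.e. 9 ≤ |A + A| ≤ 15.
Lower bound 2|A|-1 is attained iff A is an arithmetic progression.
Enumerate sums a + a' for a ≤ a' (symmetric, so this suffices):
a = -2: -2+-2=-4, -2+-1=-3, -2+3=1, -2+7=5, -2+8=6
a = -1: -1+-1=-2, -1+3=2, -1+7=6, -1+8=7
a = 3: 3+3=6, 3+7=10, 3+8=11
a = 7: 7+7=14, 7+8=15
a = 8: 8+8=16
Distinct sums: {-4, -3, -2, 1, 2, 5, 6, 7, 10, 11, 14, 15, 16}
|A + A| = 13

|A + A| = 13


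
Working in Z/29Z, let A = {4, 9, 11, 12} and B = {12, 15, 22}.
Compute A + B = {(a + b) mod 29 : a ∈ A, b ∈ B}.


Work in Z/29Z: reduce every sum a + b modulo 29.
Enumerate all 12 pairs:
a = 4: 4+12=16, 4+15=19, 4+22=26
a = 9: 9+12=21, 9+15=24, 9+22=2
a = 11: 11+12=23, 11+15=26, 11+22=4
a = 12: 12+12=24, 12+15=27, 12+22=5
Distinct residues collected: {2, 4, 5, 16, 19, 21, 23, 24, 26, 27}
|A + B| = 10 (out of 29 total residues).

A + B = {2, 4, 5, 16, 19, 21, 23, 24, 26, 27}


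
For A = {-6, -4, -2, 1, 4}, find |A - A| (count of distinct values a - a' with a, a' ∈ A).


A - A = {a - a' : a, a' ∈ A}; |A| = 5.
Bounds: 2|A|-1 ≤ |A - A| ≤ |A|² - |A| + 1, i.e. 9 ≤ |A - A| ≤ 21.
Note: 0 ∈ A - A always (from a - a). The set is symmetric: if d ∈ A - A then -d ∈ A - A.
Enumerate nonzero differences d = a - a' with a > a' (then include -d):
Positive differences: {2, 3, 4, 5, 6, 7, 8, 10}
Full difference set: {0} ∪ (positive diffs) ∪ (negative diffs).
|A - A| = 1 + 2·8 = 17 (matches direct enumeration: 17).

|A - A| = 17


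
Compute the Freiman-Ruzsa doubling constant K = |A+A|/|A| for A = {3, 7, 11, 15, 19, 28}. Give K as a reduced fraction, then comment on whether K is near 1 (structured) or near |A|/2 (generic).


|A| = 6.
Compute A + A by enumerating all 36 pairs.
A + A = {6, 10, 14, 18, 22, 26, 30, 31, 34, 35, 38, 39, 43, 47, 56}, so |A + A| = 15.
K = |A + A| / |A| = 15/6 = 5/2 ≈ 2.5000.
Reference: AP of size 6 gives K = 11/6 ≈ 1.8333; a fully generic set of size 6 gives K ≈ 3.5000.

|A| = 6, |A + A| = 15, K = 15/6 = 5/2.


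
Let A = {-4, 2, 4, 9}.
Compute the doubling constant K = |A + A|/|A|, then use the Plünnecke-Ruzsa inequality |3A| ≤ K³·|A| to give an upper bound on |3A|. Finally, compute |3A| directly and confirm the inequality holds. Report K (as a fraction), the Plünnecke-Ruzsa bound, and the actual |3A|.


|A| = 4.
Step 1: Compute A + A by enumerating all 16 pairs.
A + A = {-8, -2, 0, 4, 5, 6, 8, 11, 13, 18}, so |A + A| = 10.
Step 2: Doubling constant K = |A + A|/|A| = 10/4 = 10/4 ≈ 2.5000.
Step 3: Plünnecke-Ruzsa gives |3A| ≤ K³·|A| = (2.5000)³ · 4 ≈ 62.5000.
Step 4: Compute 3A = A + A + A directly by enumerating all triples (a,b,c) ∈ A³; |3A| = 20.
Step 5: Check 20 ≤ 62.5000? Yes ✓.

K = 10/4, Plünnecke-Ruzsa bound K³|A| ≈ 62.5000, |3A| = 20, inequality holds.


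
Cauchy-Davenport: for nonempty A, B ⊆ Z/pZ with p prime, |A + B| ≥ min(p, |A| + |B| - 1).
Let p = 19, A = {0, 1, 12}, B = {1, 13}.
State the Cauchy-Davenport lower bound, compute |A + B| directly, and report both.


Cauchy-Davenport: |A + B| ≥ min(p, |A| + |B| - 1) for A, B nonempty in Z/pZ.
|A| = 3, |B| = 2, p = 19.
CD lower bound = min(19, 3 + 2 - 1) = min(19, 4) = 4.
Compute A + B mod 19 directly:
a = 0: 0+1=1, 0+13=13
a = 1: 1+1=2, 1+13=14
a = 12: 12+1=13, 12+13=6
A + B = {1, 2, 6, 13, 14}, so |A + B| = 5.
Verify: 5 ≥ 4? Yes ✓.

CD lower bound = 4, actual |A + B| = 5.


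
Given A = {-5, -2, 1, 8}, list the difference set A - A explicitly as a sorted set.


A - A = {a - a' : a, a' ∈ A}.
Compute a - a' for each ordered pair (a, a'):
a = -5: -5--5=0, -5--2=-3, -5-1=-6, -5-8=-13
a = -2: -2--5=3, -2--2=0, -2-1=-3, -2-8=-10
a = 1: 1--5=6, 1--2=3, 1-1=0, 1-8=-7
a = 8: 8--5=13, 8--2=10, 8-1=7, 8-8=0
Collecting distinct values (and noting 0 appears from a-a):
A - A = {-13, -10, -7, -6, -3, 0, 3, 6, 7, 10, 13}
|A - A| = 11

A - A = {-13, -10, -7, -6, -3, 0, 3, 6, 7, 10, 13}


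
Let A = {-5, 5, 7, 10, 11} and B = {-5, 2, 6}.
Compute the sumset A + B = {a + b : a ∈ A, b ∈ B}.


A + B = {a + b : a ∈ A, b ∈ B}.
Enumerate all |A|·|B| = 5·3 = 15 pairs (a, b) and collect distinct sums.
a = -5: -5+-5=-10, -5+2=-3, -5+6=1
a = 5: 5+-5=0, 5+2=7, 5+6=11
a = 7: 7+-5=2, 7+2=9, 7+6=13
a = 10: 10+-5=5, 10+2=12, 10+6=16
a = 11: 11+-5=6, 11+2=13, 11+6=17
Collecting distinct sums: A + B = {-10, -3, 0, 1, 2, 5, 6, 7, 9, 11, 12, 13, 16, 17}
|A + B| = 14

A + B = {-10, -3, 0, 1, 2, 5, 6, 7, 9, 11, 12, 13, 16, 17}


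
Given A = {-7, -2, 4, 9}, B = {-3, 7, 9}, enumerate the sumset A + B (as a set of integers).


A + B = {a + b : a ∈ A, b ∈ B}.
Enumerate all |A|·|B| = 4·3 = 12 pairs (a, b) and collect distinct sums.
a = -7: -7+-3=-10, -7+7=0, -7+9=2
a = -2: -2+-3=-5, -2+7=5, -2+9=7
a = 4: 4+-3=1, 4+7=11, 4+9=13
a = 9: 9+-3=6, 9+7=16, 9+9=18
Collecting distinct sums: A + B = {-10, -5, 0, 1, 2, 5, 6, 7, 11, 13, 16, 18}
|A + B| = 12

A + B = {-10, -5, 0, 1, 2, 5, 6, 7, 11, 13, 16, 18}


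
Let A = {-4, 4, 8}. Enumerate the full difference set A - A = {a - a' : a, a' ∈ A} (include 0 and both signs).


A - A = {a - a' : a, a' ∈ A}.
Compute a - a' for each ordered pair (a, a'):
a = -4: -4--4=0, -4-4=-8, -4-8=-12
a = 4: 4--4=8, 4-4=0, 4-8=-4
a = 8: 8--4=12, 8-4=4, 8-8=0
Collecting distinct values (and noting 0 appears from a-a):
A - A = {-12, -8, -4, 0, 4, 8, 12}
|A - A| = 7

A - A = {-12, -8, -4, 0, 4, 8, 12}


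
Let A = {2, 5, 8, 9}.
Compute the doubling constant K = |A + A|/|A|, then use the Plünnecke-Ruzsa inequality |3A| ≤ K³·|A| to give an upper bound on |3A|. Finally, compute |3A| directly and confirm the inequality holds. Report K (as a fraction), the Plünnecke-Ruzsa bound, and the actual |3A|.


|A| = 4.
Step 1: Compute A + A by enumerating all 16 pairs.
A + A = {4, 7, 10, 11, 13, 14, 16, 17, 18}, so |A + A| = 9.
Step 2: Doubling constant K = |A + A|/|A| = 9/4 = 9/4 ≈ 2.2500.
Step 3: Plünnecke-Ruzsa gives |3A| ≤ K³·|A| = (2.2500)³ · 4 ≈ 45.5625.
Step 4: Compute 3A = A + A + A directly by enumerating all triples (a,b,c) ∈ A³; |3A| = 16.
Step 5: Check 16 ≤ 45.5625? Yes ✓.

K = 9/4, Plünnecke-Ruzsa bound K³|A| ≈ 45.5625, |3A| = 16, inequality holds.


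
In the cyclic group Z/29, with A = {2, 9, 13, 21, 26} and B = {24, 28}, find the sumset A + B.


Work in Z/29Z: reduce every sum a + b modulo 29.
Enumerate all 10 pairs:
a = 2: 2+24=26, 2+28=1
a = 9: 9+24=4, 9+28=8
a = 13: 13+24=8, 13+28=12
a = 21: 21+24=16, 21+28=20
a = 26: 26+24=21, 26+28=25
Distinct residues collected: {1, 4, 8, 12, 16, 20, 21, 25, 26}
|A + B| = 9 (out of 29 total residues).

A + B = {1, 4, 8, 12, 16, 20, 21, 25, 26}


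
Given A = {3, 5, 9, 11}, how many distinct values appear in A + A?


A + A = {a + a' : a, a' ∈ A}; |A| = 4.
General bounds: 2|A| - 1 ≤ |A + A| ≤ |A|(|A|+1)/2, i.e. 7 ≤ |A + A| ≤ 10.
Lower bound 2|A|-1 is attained iff A is an arithmetic progression.
Enumerate sums a + a' for a ≤ a' (symmetric, so this suffices):
a = 3: 3+3=6, 3+5=8, 3+9=12, 3+11=14
a = 5: 5+5=10, 5+9=14, 5+11=16
a = 9: 9+9=18, 9+11=20
a = 11: 11+11=22
Distinct sums: {6, 8, 10, 12, 14, 16, 18, 20, 22}
|A + A| = 9

|A + A| = 9


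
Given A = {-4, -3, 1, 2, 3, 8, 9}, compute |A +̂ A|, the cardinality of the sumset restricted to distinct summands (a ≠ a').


Restricted sumset: A +̂ A = {a + a' : a ∈ A, a' ∈ A, a ≠ a'}.
Equivalently, take A + A and drop any sum 2a that is achievable ONLY as a + a for a ∈ A (i.e. sums representable only with equal summands).
Enumerate pairs (a, a') with a < a' (symmetric, so each unordered pair gives one sum; this covers all a ≠ a'):
  -4 + -3 = -7
  -4 + 1 = -3
  -4 + 2 = -2
  -4 + 3 = -1
  -4 + 8 = 4
  -4 + 9 = 5
  -3 + 1 = -2
  -3 + 2 = -1
  -3 + 3 = 0
  -3 + 8 = 5
  -3 + 9 = 6
  1 + 2 = 3
  1 + 3 = 4
  1 + 8 = 9
  1 + 9 = 10
  2 + 3 = 5
  2 + 8 = 10
  2 + 9 = 11
  3 + 8 = 11
  3 + 9 = 12
  8 + 9 = 17
Collected distinct sums: {-7, -3, -2, -1, 0, 3, 4, 5, 6, 9, 10, 11, 12, 17}
|A +̂ A| = 14
(Reference bound: |A +̂ A| ≥ 2|A| - 3 for |A| ≥ 2, with |A| = 7 giving ≥ 11.)

|A +̂ A| = 14


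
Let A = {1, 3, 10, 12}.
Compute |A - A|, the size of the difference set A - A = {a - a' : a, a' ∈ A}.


A - A = {a - a' : a, a' ∈ A}; |A| = 4.
Bounds: 2|A|-1 ≤ |A - A| ≤ |A|² - |A| + 1, i.e. 7 ≤ |A - A| ≤ 13.
Note: 0 ∈ A - A always (from a - a). The set is symmetric: if d ∈ A - A then -d ∈ A - A.
Enumerate nonzero differences d = a - a' with a > a' (then include -d):
Positive differences: {2, 7, 9, 11}
Full difference set: {0} ∪ (positive diffs) ∪ (negative diffs).
|A - A| = 1 + 2·4 = 9 (matches direct enumeration: 9).

|A - A| = 9


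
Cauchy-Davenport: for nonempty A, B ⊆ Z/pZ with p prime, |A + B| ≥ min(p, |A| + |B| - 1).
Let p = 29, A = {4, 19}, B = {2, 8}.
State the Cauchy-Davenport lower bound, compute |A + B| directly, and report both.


Cauchy-Davenport: |A + B| ≥ min(p, |A| + |B| - 1) for A, B nonempty in Z/pZ.
|A| = 2, |B| = 2, p = 29.
CD lower bound = min(29, 2 + 2 - 1) = min(29, 3) = 3.
Compute A + B mod 29 directly:
a = 4: 4+2=6, 4+8=12
a = 19: 19+2=21, 19+8=27
A + B = {6, 12, 21, 27}, so |A + B| = 4.
Verify: 4 ≥ 3? Yes ✓.

CD lower bound = 3, actual |A + B| = 4.


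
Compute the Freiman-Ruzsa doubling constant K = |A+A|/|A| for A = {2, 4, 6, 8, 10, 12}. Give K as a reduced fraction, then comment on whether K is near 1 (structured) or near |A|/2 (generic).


|A| = 6.
Compute A + A by enumerating all 36 pairs.
A + A = {4, 6, 8, 10, 12, 14, 16, 18, 20, 22, 24}, so |A + A| = 11.
K = |A + A| / |A| = 11/6 (already in lowest terms) ≈ 1.8333.
Reference: AP of size 6 gives K = 11/6 ≈ 1.8333; a fully generic set of size 6 gives K ≈ 3.5000.

|A| = 6, |A + A| = 11, K = 11/6.


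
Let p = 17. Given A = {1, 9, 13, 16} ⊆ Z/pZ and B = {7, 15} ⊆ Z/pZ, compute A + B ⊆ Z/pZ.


Work in Z/17Z: reduce every sum a + b modulo 17.
Enumerate all 8 pairs:
a = 1: 1+7=8, 1+15=16
a = 9: 9+7=16, 9+15=7
a = 13: 13+7=3, 13+15=11
a = 16: 16+7=6, 16+15=14
Distinct residues collected: {3, 6, 7, 8, 11, 14, 16}
|A + B| = 7 (out of 17 total residues).

A + B = {3, 6, 7, 8, 11, 14, 16}


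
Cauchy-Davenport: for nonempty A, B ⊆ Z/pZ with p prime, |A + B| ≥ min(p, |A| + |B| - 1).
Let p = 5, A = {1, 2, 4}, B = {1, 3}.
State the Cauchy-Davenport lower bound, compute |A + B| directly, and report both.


Cauchy-Davenport: |A + B| ≥ min(p, |A| + |B| - 1) for A, B nonempty in Z/pZ.
|A| = 3, |B| = 2, p = 5.
CD lower bound = min(5, 3 + 2 - 1) = min(5, 4) = 4.
Compute A + B mod 5 directly:
a = 1: 1+1=2, 1+3=4
a = 2: 2+1=3, 2+3=0
a = 4: 4+1=0, 4+3=2
A + B = {0, 2, 3, 4}, so |A + B| = 4.
Verify: 4 ≥ 4? Yes ✓.

CD lower bound = 4, actual |A + B| = 4.


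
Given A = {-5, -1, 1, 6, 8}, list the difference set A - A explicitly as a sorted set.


A - A = {a - a' : a, a' ∈ A}.
Compute a - a' for each ordered pair (a, a'):
a = -5: -5--5=0, -5--1=-4, -5-1=-6, -5-6=-11, -5-8=-13
a = -1: -1--5=4, -1--1=0, -1-1=-2, -1-6=-7, -1-8=-9
a = 1: 1--5=6, 1--1=2, 1-1=0, 1-6=-5, 1-8=-7
a = 6: 6--5=11, 6--1=7, 6-1=5, 6-6=0, 6-8=-2
a = 8: 8--5=13, 8--1=9, 8-1=7, 8-6=2, 8-8=0
Collecting distinct values (and noting 0 appears from a-a):
A - A = {-13, -11, -9, -7, -6, -5, -4, -2, 0, 2, 4, 5, 6, 7, 9, 11, 13}
|A - A| = 17

A - A = {-13, -11, -9, -7, -6, -5, -4, -2, 0, 2, 4, 5, 6, 7, 9, 11, 13}


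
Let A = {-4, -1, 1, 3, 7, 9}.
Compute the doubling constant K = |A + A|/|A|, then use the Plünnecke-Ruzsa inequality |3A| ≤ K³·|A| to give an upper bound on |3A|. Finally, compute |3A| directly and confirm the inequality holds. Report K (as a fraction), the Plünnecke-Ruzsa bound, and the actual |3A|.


|A| = 6.
Step 1: Compute A + A by enumerating all 36 pairs.
A + A = {-8, -5, -3, -2, -1, 0, 2, 3, 4, 5, 6, 8, 10, 12, 14, 16, 18}, so |A + A| = 17.
Step 2: Doubling constant K = |A + A|/|A| = 17/6 = 17/6 ≈ 2.8333.
Step 3: Plünnecke-Ruzsa gives |3A| ≤ K³·|A| = (2.8333)³ · 6 ≈ 136.4722.
Step 4: Compute 3A = A + A + A directly by enumerating all triples (a,b,c) ∈ A³; |3A| = 31.
Step 5: Check 31 ≤ 136.4722? Yes ✓.

K = 17/6, Plünnecke-Ruzsa bound K³|A| ≈ 136.4722, |3A| = 31, inequality holds.


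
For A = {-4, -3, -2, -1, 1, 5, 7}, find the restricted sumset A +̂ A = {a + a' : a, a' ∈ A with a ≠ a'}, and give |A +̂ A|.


Restricted sumset: A +̂ A = {a + a' : a ∈ A, a' ∈ A, a ≠ a'}.
Equivalently, take A + A and drop any sum 2a that is achievable ONLY as a + a for a ∈ A (i.e. sums representable only with equal summands).
Enumerate pairs (a, a') with a < a' (symmetric, so each unordered pair gives one sum; this covers all a ≠ a'):
  -4 + -3 = -7
  -4 + -2 = -6
  -4 + -1 = -5
  -4 + 1 = -3
  -4 + 5 = 1
  -4 + 7 = 3
  -3 + -2 = -5
  -3 + -1 = -4
  -3 + 1 = -2
  -3 + 5 = 2
  -3 + 7 = 4
  -2 + -1 = -3
  -2 + 1 = -1
  -2 + 5 = 3
  -2 + 7 = 5
  -1 + 1 = 0
  -1 + 5 = 4
  -1 + 7 = 6
  1 + 5 = 6
  1 + 7 = 8
  5 + 7 = 12
Collected distinct sums: {-7, -6, -5, -4, -3, -2, -1, 0, 1, 2, 3, 4, 5, 6, 8, 12}
|A +̂ A| = 16
(Reference bound: |A +̂ A| ≥ 2|A| - 3 for |A| ≥ 2, with |A| = 7 giving ≥ 11.)

|A +̂ A| = 16


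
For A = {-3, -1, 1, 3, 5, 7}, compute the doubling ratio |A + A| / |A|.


|A| = 6.
Compute A + A by enumerating all 36 pairs.
A + A = {-6, -4, -2, 0, 2, 4, 6, 8, 10, 12, 14}, so |A + A| = 11.
K = |A + A| / |A| = 11/6 (already in lowest terms) ≈ 1.8333.
Reference: AP of size 6 gives K = 11/6 ≈ 1.8333; a fully generic set of size 6 gives K ≈ 3.5000.

|A| = 6, |A + A| = 11, K = 11/6.


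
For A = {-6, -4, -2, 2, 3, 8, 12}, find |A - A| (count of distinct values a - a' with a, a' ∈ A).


A - A = {a - a' : a, a' ∈ A}; |A| = 7.
Bounds: 2|A|-1 ≤ |A - A| ≤ |A|² - |A| + 1, i.e. 13 ≤ |A - A| ≤ 43.
Note: 0 ∈ A - A always (from a - a). The set is symmetric: if d ∈ A - A then -d ∈ A - A.
Enumerate nonzero differences d = a - a' with a > a' (then include -d):
Positive differences: {1, 2, 4, 5, 6, 7, 8, 9, 10, 12, 14, 16, 18}
Full difference set: {0} ∪ (positive diffs) ∪ (negative diffs).
|A - A| = 1 + 2·13 = 27 (matches direct enumeration: 27).

|A - A| = 27


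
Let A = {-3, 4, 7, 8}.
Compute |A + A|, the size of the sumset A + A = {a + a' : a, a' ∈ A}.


A + A = {a + a' : a, a' ∈ A}; |A| = 4.
General bounds: 2|A| - 1 ≤ |A + A| ≤ |A|(|A|+1)/2, i.e. 7 ≤ |A + A| ≤ 10.
Lower bound 2|A|-1 is attained iff A is an arithmetic progression.
Enumerate sums a + a' for a ≤ a' (symmetric, so this suffices):
a = -3: -3+-3=-6, -3+4=1, -3+7=4, -3+8=5
a = 4: 4+4=8, 4+7=11, 4+8=12
a = 7: 7+7=14, 7+8=15
a = 8: 8+8=16
Distinct sums: {-6, 1, 4, 5, 8, 11, 12, 14, 15, 16}
|A + A| = 10

|A + A| = 10


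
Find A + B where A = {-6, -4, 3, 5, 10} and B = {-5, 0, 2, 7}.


A + B = {a + b : a ∈ A, b ∈ B}.
Enumerate all |A|·|B| = 5·4 = 20 pairs (a, b) and collect distinct sums.
a = -6: -6+-5=-11, -6+0=-6, -6+2=-4, -6+7=1
a = -4: -4+-5=-9, -4+0=-4, -4+2=-2, -4+7=3
a = 3: 3+-5=-2, 3+0=3, 3+2=5, 3+7=10
a = 5: 5+-5=0, 5+0=5, 5+2=7, 5+7=12
a = 10: 10+-5=5, 10+0=10, 10+2=12, 10+7=17
Collecting distinct sums: A + B = {-11, -9, -6, -4, -2, 0, 1, 3, 5, 7, 10, 12, 17}
|A + B| = 13

A + B = {-11, -9, -6, -4, -2, 0, 1, 3, 5, 7, 10, 12, 17}


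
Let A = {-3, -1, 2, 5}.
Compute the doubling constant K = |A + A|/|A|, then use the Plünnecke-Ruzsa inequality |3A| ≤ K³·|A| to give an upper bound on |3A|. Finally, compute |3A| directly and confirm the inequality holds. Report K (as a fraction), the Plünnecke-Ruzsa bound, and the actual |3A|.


|A| = 4.
Step 1: Compute A + A by enumerating all 16 pairs.
A + A = {-6, -4, -2, -1, 1, 2, 4, 7, 10}, so |A + A| = 9.
Step 2: Doubling constant K = |A + A|/|A| = 9/4 = 9/4 ≈ 2.2500.
Step 3: Plünnecke-Ruzsa gives |3A| ≤ K³·|A| = (2.2500)³ · 4 ≈ 45.5625.
Step 4: Compute 3A = A + A + A directly by enumerating all triples (a,b,c) ∈ A³; |3A| = 16.
Step 5: Check 16 ≤ 45.5625? Yes ✓.

K = 9/4, Plünnecke-Ruzsa bound K³|A| ≈ 45.5625, |3A| = 16, inequality holds.


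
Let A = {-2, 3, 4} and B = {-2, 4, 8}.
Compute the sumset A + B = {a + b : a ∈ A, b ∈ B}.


A + B = {a + b : a ∈ A, b ∈ B}.
Enumerate all |A|·|B| = 3·3 = 9 pairs (a, b) and collect distinct sums.
a = -2: -2+-2=-4, -2+4=2, -2+8=6
a = 3: 3+-2=1, 3+4=7, 3+8=11
a = 4: 4+-2=2, 4+4=8, 4+8=12
Collecting distinct sums: A + B = {-4, 1, 2, 6, 7, 8, 11, 12}
|A + B| = 8

A + B = {-4, 1, 2, 6, 7, 8, 11, 12}


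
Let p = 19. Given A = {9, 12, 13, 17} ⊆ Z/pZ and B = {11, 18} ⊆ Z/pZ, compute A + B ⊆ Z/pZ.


Work in Z/19Z: reduce every sum a + b modulo 19.
Enumerate all 8 pairs:
a = 9: 9+11=1, 9+18=8
a = 12: 12+11=4, 12+18=11
a = 13: 13+11=5, 13+18=12
a = 17: 17+11=9, 17+18=16
Distinct residues collected: {1, 4, 5, 8, 9, 11, 12, 16}
|A + B| = 8 (out of 19 total residues).

A + B = {1, 4, 5, 8, 9, 11, 12, 16}


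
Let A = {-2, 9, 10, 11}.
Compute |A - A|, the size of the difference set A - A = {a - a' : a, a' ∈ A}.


A - A = {a - a' : a, a' ∈ A}; |A| = 4.
Bounds: 2|A|-1 ≤ |A - A| ≤ |A|² - |A| + 1, i.e. 7 ≤ |A - A| ≤ 13.
Note: 0 ∈ A - A always (from a - a). The set is symmetric: if d ∈ A - A then -d ∈ A - A.
Enumerate nonzero differences d = a - a' with a > a' (then include -d):
Positive differences: {1, 2, 11, 12, 13}
Full difference set: {0} ∪ (positive diffs) ∪ (negative diffs).
|A - A| = 1 + 2·5 = 11 (matches direct enumeration: 11).

|A - A| = 11


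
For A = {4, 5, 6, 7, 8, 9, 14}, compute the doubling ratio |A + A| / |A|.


|A| = 7.
Compute A + A by enumerating all 49 pairs.
A + A = {8, 9, 10, 11, 12, 13, 14, 15, 16, 17, 18, 19, 20, 21, 22, 23, 28}, so |A + A| = 17.
K = |A + A| / |A| = 17/7 (already in lowest terms) ≈ 2.4286.
Reference: AP of size 7 gives K = 13/7 ≈ 1.8571; a fully generic set of size 7 gives K ≈ 4.0000.

|A| = 7, |A + A| = 17, K = 17/7.


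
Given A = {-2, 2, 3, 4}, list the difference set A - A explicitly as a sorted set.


A - A = {a - a' : a, a' ∈ A}.
Compute a - a' for each ordered pair (a, a'):
a = -2: -2--2=0, -2-2=-4, -2-3=-5, -2-4=-6
a = 2: 2--2=4, 2-2=0, 2-3=-1, 2-4=-2
a = 3: 3--2=5, 3-2=1, 3-3=0, 3-4=-1
a = 4: 4--2=6, 4-2=2, 4-3=1, 4-4=0
Collecting distinct values (and noting 0 appears from a-a):
A - A = {-6, -5, -4, -2, -1, 0, 1, 2, 4, 5, 6}
|A - A| = 11

A - A = {-6, -5, -4, -2, -1, 0, 1, 2, 4, 5, 6}


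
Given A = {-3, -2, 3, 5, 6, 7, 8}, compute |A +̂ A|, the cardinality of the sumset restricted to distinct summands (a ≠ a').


Restricted sumset: A +̂ A = {a + a' : a ∈ A, a' ∈ A, a ≠ a'}.
Equivalently, take A + A and drop any sum 2a that is achievable ONLY as a + a for a ∈ A (i.e. sums representable only with equal summands).
Enumerate pairs (a, a') with a < a' (symmetric, so each unordered pair gives one sum; this covers all a ≠ a'):
  -3 + -2 = -5
  -3 + 3 = 0
  -3 + 5 = 2
  -3 + 6 = 3
  -3 + 7 = 4
  -3 + 8 = 5
  -2 + 3 = 1
  -2 + 5 = 3
  -2 + 6 = 4
  -2 + 7 = 5
  -2 + 8 = 6
  3 + 5 = 8
  3 + 6 = 9
  3 + 7 = 10
  3 + 8 = 11
  5 + 6 = 11
  5 + 7 = 12
  5 + 8 = 13
  6 + 7 = 13
  6 + 8 = 14
  7 + 8 = 15
Collected distinct sums: {-5, 0, 1, 2, 3, 4, 5, 6, 8, 9, 10, 11, 12, 13, 14, 15}
|A +̂ A| = 16
(Reference bound: |A +̂ A| ≥ 2|A| - 3 for |A| ≥ 2, with |A| = 7 giving ≥ 11.)

|A +̂ A| = 16


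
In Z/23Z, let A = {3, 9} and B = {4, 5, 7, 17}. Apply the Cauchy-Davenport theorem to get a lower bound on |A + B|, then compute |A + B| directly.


Cauchy-Davenport: |A + B| ≥ min(p, |A| + |B| - 1) for A, B nonempty in Z/pZ.
|A| = 2, |B| = 4, p = 23.
CD lower bound = min(23, 2 + 4 - 1) = min(23, 5) = 5.
Compute A + B mod 23 directly:
a = 3: 3+4=7, 3+5=8, 3+7=10, 3+17=20
a = 9: 9+4=13, 9+5=14, 9+7=16, 9+17=3
A + B = {3, 7, 8, 10, 13, 14, 16, 20}, so |A + B| = 8.
Verify: 8 ≥ 5? Yes ✓.

CD lower bound = 5, actual |A + B| = 8.


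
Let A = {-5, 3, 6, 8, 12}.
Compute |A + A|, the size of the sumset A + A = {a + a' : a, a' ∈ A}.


A + A = {a + a' : a, a' ∈ A}; |A| = 5.
General bounds: 2|A| - 1 ≤ |A + A| ≤ |A|(|A|+1)/2, i.e. 9 ≤ |A + A| ≤ 15.
Lower bound 2|A|-1 is attained iff A is an arithmetic progression.
Enumerate sums a + a' for a ≤ a' (symmetric, so this suffices):
a = -5: -5+-5=-10, -5+3=-2, -5+6=1, -5+8=3, -5+12=7
a = 3: 3+3=6, 3+6=9, 3+8=11, 3+12=15
a = 6: 6+6=12, 6+8=14, 6+12=18
a = 8: 8+8=16, 8+12=20
a = 12: 12+12=24
Distinct sums: {-10, -2, 1, 3, 6, 7, 9, 11, 12, 14, 15, 16, 18, 20, 24}
|A + A| = 15

|A + A| = 15
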